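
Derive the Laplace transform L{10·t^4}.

L{t^n} = n!/s^(n+1), so L{t^4} = 24/s^5. Then L{10·t^4} = 10·24/s^5 = 240/s^5

Final answer: 240/s^5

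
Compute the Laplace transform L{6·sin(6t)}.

L{sin(ωt)} = ω/(s² + ω²), so L{sin(6t)} = 6/(s² + 36). Then L{6·sin(6t)} = 6·6/(s² + 36) = 36/(s² + 36)

Final answer: 36/(s² + 36)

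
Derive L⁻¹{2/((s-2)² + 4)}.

Form: b/((s-a)² + b²) → e^(at)sin(bt). With a=2, b=2

Final answer: e^(2t)·sin(2t)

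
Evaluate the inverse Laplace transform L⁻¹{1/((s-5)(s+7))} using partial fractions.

Decompose: A/(s-5) + B/(s+7). A = 1/12, B = -1/12. f(t) = (e^(5t) - e^(-7t))/12

Final answer: (e^(5t) - e^(-7t))/12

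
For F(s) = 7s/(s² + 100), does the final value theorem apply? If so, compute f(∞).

The final value theorem requires all poles of sF(s) in the left half-plane. sF(s) = 7s²/(s² + 100) has poles at s = ±10i (imaginary axis). Theorem does NOT apply (oscillatory system).

Final answer: Not applicable (oscillatory)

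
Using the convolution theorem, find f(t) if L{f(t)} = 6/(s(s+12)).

6/(s(s+12)) = (6/s)·(1/(s+12)) = L{6}·L{e^(-12t)}. By convolution, f(t) = 6*e^(-12t) = ∫₀ᵗ 6·e^(-12τ) dτ = 6·(1 - e^(-12t))/12

Final answer: 6·(1 - e^(-12t))/12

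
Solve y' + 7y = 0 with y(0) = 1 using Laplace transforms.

L{y'} + 7L{y} = 0. sY - 1 + 7Y = 0. Y(s+7) = 1. Y = 1/(s+7)

Final answer: y(t) = e^(-7t)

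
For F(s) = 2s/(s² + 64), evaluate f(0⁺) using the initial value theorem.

f(0⁺) = lim_{s→∞} s·2s/(s² + 64) = lim_{s→∞} 2s²/(s² + 64) = 2

Final answer: 2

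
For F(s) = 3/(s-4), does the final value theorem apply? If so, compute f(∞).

sF(s) = 3s/(s-4) has a pole at s = 4 in the right half-plane. Theorem does NOT apply (unstable system; f(t) = 3·e^(4t) grows without bound).

Final answer: Not applicable (unstable)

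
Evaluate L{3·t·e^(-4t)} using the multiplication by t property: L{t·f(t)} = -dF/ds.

Using L{t^n·e^(at)} = n!/(s-a)^(n+1), L{t·e^(-4t)} = 1/(s+4)^2, so L{3·t·e^(-4t)} = 3·1/(s+4)^2 = 3/(s+4)^2

Final answer: 3/(s+4)^2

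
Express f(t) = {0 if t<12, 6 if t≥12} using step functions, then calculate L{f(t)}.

f(t) = 6·u(t-12). L{u(t-12)} = e^(-12s)/s, so L{f(t)} = 6·e^(-12s)/s

Final answer: 6·e^(-12s)/s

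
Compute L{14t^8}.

L{t^n} = n!/s^(n+1). So L{14t^8} = 14·8!/s^9 = 564480/s^9

Final answer: 564480/s^9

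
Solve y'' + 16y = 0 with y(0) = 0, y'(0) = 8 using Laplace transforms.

L{y''} + 16L{y} = 0. s²Y - 0 - 8 + 16Y = 0. Y(s² + 16) = 8. Y = (8)/(s² + 16). Inverting: y(t) = 2sin(4t)

Final answer: y(t) = 2sin(4t)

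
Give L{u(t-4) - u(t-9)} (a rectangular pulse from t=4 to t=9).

L{u(t-a)} = e^(-as)/s. L{u(t-4) - u(t-9)} = (e^(-4s) - e^(-9s))/s

Final answer: (e^(-4s) - e^(-9s))/s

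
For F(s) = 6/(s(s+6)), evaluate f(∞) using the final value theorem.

f(∞) = lim_{s→0} s·6/(s(s+6)) = lim_{s→0} 6/(s+6) = 6/6 = 1

Final answer: 1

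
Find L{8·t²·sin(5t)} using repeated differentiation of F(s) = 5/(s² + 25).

F(s) = 5/(s² + 25). F'(s) = -10s/(s² + 25)². F''(s) = -10(25 - 3s²)/(s² + 25)³ = (30s² - 250)/(s² + 25)³. So L{t²·sin(5t)} = (-1)² F''(s) = (30s² - 250)/(s² + 25)³. Then L{8·t²·sin(5t)} = 8·(30s² - 250)/(s² + 25)³ = (240s² - 2000)/(s² + 25)³

Final answer: (240s² - 2000)/(s² + 25)³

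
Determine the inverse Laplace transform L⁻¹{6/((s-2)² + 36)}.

Using frequency shift, L⁻¹{6/((s-2)² + 36)} = e^(2t)·sin(6t)

Final answer: e^(2t)·sin(6t)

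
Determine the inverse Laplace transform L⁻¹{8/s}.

L⁻¹{c/s} = c, so L⁻¹{8/s} = 8

Final answer: 8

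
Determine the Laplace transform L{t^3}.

L{t^n} = n!/s^(n+1), so L{t^3} = 6/s^4

Final answer: 6/s^4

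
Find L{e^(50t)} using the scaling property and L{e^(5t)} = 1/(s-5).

Using L{f(at)} = (1/a)F(s/a) with a=10 and f(t) = e^(5t): L{e^(50t)} = (1/10) · 1/((s/10)-5) = (1/10) · 10/(s-50) = 1/(s-50)

Final answer: 1/(s-50)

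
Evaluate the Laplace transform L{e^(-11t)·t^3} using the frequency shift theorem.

L{e^(at)·t^n} = n!/(s-a)^(n+1), so L{e^(-11t)·t^3} = 6/(s+11)^4

Final answer: 6/(s+11)^4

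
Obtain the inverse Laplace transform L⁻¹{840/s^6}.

L⁻¹{n!/s^(n+1)} = t^n with n=5. So L⁻¹{120/s^6} = t^5, and L⁻¹{840/s^6} = (840/120)·t^5 = 7·t^5

Final answer: 7·t^5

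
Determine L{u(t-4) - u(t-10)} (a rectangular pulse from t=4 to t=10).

L{u(t-a)} = e^(-as)/s. L{u(t-4) - u(t-10)} = (e^(-4s) - e^(-10s))/s

Final answer: (e^(-4s) - e^(-10s))/s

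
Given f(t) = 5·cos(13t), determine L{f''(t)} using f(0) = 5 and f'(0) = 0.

F(s) = 5s/(s² + 169). L{f''(t)} = s²F(s) - sf(0) - f'(0) = 5s³/(s² + 169) - 5s = (5s³ - 5s(s² + 169))/(s² + 169) = -845s/(s² + 169)

Final answer: -845s/(s² + 169)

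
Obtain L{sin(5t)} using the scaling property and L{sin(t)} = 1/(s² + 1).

Using L{f(at)} = (1/a)F(s/a) with a=5: L{sin(5t)} = (1/5) · 1/((s/5)² + 1) = (1/5) · 1·25/(s² + 25) = 5/(s² + 25)

Final answer: 5/(s² + 25)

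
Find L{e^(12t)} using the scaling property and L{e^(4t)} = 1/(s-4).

Using L{f(at)} = (1/a)F(s/a) with a=3 and f(t) = e^(4t): L{e^(12t)} = (1/3) · 1/((s/3)-4) = (1/3) · 3/(s-12) = 1/(s-12)

Final answer: 1/(s-12)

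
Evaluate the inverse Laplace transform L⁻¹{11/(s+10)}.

L⁻¹{1/(s-a)} = e^(at), so L⁻¹{1/(s+10)} = e^(-10t), and L⁻¹{11/(s+10)} = 11·e^(-10t)

Final answer: 11·e^(-10t)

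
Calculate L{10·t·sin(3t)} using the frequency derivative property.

L{sin(3t)} = 3/(s² + 9). By L{t·f(t)} = -F'(s): -d/ds[3/(s² + 9)] = -(3)·(-2s)/(s² + 9)² = 6s/(s² + 9)². Then L{10·t·sin(3t)} = 10·6s/(s² + 9)² = 60s/(s² + 9)²

Final answer: 60s/(s² + 9)²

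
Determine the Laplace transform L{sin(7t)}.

L{sin(ωt)} = ω/(s² + ω²), so L{sin(7t)} = 7/(s² + 49)

Final answer: 7/(s² + 49)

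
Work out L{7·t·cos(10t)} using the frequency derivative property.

L{cos(10t)} = s/(s² + 100). Derivative: d/ds[s/(s² + 100)] = [(s² + 100) - s·2s]/(s² + 100)² = (100 - s²)/(s² + 100)². So L{t·cos(10t)} = -F'(s) = (s² - 100)/(s² + 100)². Then L{7·t·cos(10t)} = 7·(s² - 100)/(s² + 100)²

Final answer: 7·(s² - 100)/(s² + 100)²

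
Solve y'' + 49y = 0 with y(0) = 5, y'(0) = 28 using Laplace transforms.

L{y''} + 49L{y} = 0. s²Y - 5s - 28 + 49Y = 0. Y(s² + 49) = 5s + 28. Y = (5s + 28)/(s² + 49). Inverting: y(t) = 5cos(7t) + 4sin(7t)

Final answer: y(t) = 5cos(7t) + 4sin(7t)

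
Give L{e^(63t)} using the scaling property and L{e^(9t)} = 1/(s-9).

Using L{f(at)} = (1/a)F(s/a) with a=7 and f(t) = e^(9t): L{e^(63t)} = (1/7) · 1/((s/7)-9) = (1/7) · 7/(s-63) = 1/(s-63)

Final answer: 1/(s-63)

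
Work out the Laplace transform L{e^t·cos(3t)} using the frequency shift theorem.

Frequency shift: L{e^(at)f(t)} = F(s-a). L{e^t·cos(3t)} = (s-1)/((s-1)² + 9)

Final answer: (s-1)/((s-1)² + 9)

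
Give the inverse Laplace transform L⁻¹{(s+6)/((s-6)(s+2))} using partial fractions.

Using partial fractions, f(t) = (12e^(6t) - 4e^(-2t))/8

Final answer: (12e^(6t) - 4e^(-2t))/8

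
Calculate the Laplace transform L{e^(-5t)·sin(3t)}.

L{e^(at)·sin(ωt)} = ω/((s-a)² + ω²), so L{e^(-5t)·sin(3t)} = 3/((s+5)² + 9)

Final answer: 3/((s+5)² + 9)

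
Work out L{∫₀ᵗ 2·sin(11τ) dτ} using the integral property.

L{∫₀ᵗ f(τ)dτ} = F(s)/s with F(s) = 22/(s² + 121), so the result is (22/(s² + 121))/s = 22/(s(s² + 121))

Final answer: 22/(s(s² + 121))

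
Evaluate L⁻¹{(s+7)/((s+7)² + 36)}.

Using frequency shift: L⁻¹{(s-a)/((s-a)² + b²)} = e^(at)cos(bt). Here a=-7, b=6

Final answer: e^(-7t)·cos(6t)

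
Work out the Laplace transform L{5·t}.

L{t^n} = n!/s^(n+1), so L{t} = 1/s^2. Then L{5·t} = 5·1/s^2 = 5/s^2

Final answer: 5/s^2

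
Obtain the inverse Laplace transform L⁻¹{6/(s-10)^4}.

L⁻¹{n!/(s-a)^(n+1)} = t^n·e^(at), so L⁻¹{6/(s-10)^4} = t^3·e^(10t)

Final answer: t^3·e^(10t)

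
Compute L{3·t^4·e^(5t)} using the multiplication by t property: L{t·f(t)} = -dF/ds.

Using L{t^n·e^(at)} = n!/(s-a)^(n+1), L{t^4·e^(5t)} = 24/(s-5)^5, so L{3·t^4·e^(5t)} = 3·24/(s-5)^5 = 72/(s-5)^5

Final answer: 72/(s-5)^5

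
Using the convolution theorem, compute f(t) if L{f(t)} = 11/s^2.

11/s^2 = (11/s)·(1/s) = L{11}·L{1}. By convolution, f(t) = 11*1 = ∫₀ᵗ 11·1 dτ = 11·t

Final answer: 11·t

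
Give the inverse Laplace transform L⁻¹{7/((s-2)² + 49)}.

Using frequency shift, L⁻¹{7/((s-2)² + 49)} = e^(2t)·sin(7t)

Final answer: e^(2t)·sin(7t)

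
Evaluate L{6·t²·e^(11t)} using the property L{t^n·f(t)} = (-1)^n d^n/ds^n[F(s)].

L{e^(11t)} = 1/(s-11). d/ds[1/(s-11)] = -1/(s-11)². d²/ds²[1/(s-11)] = 2/(s-11)³. So L{t²·e^(11t)} = (-1)² · 2/(s-11)³ = 2/(s-11)³. Then L{6·t²·e^(11t)} = 6·2/(s-11)³ = 12/(s-11)³

Final answer: 12/(s-11)³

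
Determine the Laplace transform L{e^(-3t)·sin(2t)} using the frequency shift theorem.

Frequency shift: L{e^(at)f(t)} = F(s-a). L{e^(-3t)·sin(2t)} = 2/((s+3)² + 4)

Final answer: 2/((s+3)² + 4)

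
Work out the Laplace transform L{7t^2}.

L{7t^2} = 7 · L{t^2} = 7 · 2/s^3 = 14/s^3

Final answer: 14/s^3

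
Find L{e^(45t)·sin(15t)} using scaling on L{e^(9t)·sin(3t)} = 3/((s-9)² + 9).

Scaling with a=5: L{e^(45t)·sin(15t)} = (1/5) · 3/((s/5-9)² + 9). Simplifying: 15/((s-45)² + 225)

Final answer: 15/((s-45)² + 225)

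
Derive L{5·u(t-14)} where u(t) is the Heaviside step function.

L{u(t-a)} = e^(-as)/s. Here a=14, so L{u(t-14)} = e^(-14s)/s, and L{5·u(t-14)} = 5·e^(-14s)/s

Final answer: 5·e^(-14s)/s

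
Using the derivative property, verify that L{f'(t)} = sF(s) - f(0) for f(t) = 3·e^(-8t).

f'(t) = -24e^(-8t). Direct: L{f'(t)} = -24/(s+8). Property: s·3/(s+8) - 3 = (3s - 3(s+8))/(s+8) = -24/(s+8). ✓

Final answer: -24/(s+8)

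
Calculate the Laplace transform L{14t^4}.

L{14t^4} = 14 · L{t^4} = 14 · 24/s^5 = 336/s^5

Final answer: 336/s^5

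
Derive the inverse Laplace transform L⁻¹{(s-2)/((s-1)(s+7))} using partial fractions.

Using partial fractions, f(t) = (-e^t + 9e^(-7t))/8

Final answer: (-e^t + 9e^(-7t))/8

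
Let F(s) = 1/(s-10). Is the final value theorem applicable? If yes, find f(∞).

sF(s) = s/(s-10) has a pole at s = 10 in the right half-plane. Theorem does NOT apply (unstable system; f(t) = e^(10t) grows without bound).

Final answer: Not applicable (unstable)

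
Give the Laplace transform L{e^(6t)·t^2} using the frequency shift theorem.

L{e^(at)·t^n} = n!/(s-a)^(n+1), so L{e^(6t)·t^2} = 2/(s-6)^3

Final answer: 2/(s-6)^3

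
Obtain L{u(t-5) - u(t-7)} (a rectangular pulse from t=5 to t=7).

L{u(t-a)} = e^(-as)/s. L{u(t-5) - u(t-7)} = (e^(-5s) - e^(-7s))/s

Final answer: (e^(-5s) - e^(-7s))/s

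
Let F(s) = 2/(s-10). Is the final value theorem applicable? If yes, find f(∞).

sF(s) = 2s/(s-10) has a pole at s = 10 in the right half-plane. Theorem does NOT apply (unstable system; f(t) = 2·e^(10t) grows without bound).

Final answer: Not applicable (unstable)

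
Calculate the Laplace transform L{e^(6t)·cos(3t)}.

L{e^(at)·cos(ωt)} = (s-a)/((s-a)² + ω²), so L{e^(6t)·cos(3t)} = (s-6)/((s-6)² + 9)

Final answer: (s-6)/((s-6)² + 9)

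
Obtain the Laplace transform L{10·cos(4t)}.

L{cos(ωt)} = s/(s² + ω²), so L{cos(4t)} = s/(s² + 16). Then L{10·cos(4t)} = 10·s/(s² + 16) = 10s/(s² + 16)

Final answer: 10s/(s² + 16)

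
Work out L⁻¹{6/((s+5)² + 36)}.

Form: b/((s-a)² + b²) → e^(at)sin(bt). With a=-5, b=6

Final answer: e^(-5t)·sin(6t)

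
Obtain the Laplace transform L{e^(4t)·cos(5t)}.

L{e^(at)·cos(ωt)} = (s-a)/((s-a)² + ω²), so L{e^(4t)·cos(5t)} = (s-4)/((s-4)² + 25)

Final answer: (s-4)/((s-4)² + 25)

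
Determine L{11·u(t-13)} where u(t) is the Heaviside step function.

L{u(t-a)} = e^(-as)/s. Here a=13, so L{u(t-13)} = e^(-13s)/s, and L{11·u(t-13)} = 11·e^(-13s)/s

Final answer: 11·e^(-13s)/s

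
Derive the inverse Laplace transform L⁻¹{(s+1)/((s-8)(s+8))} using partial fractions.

Using partial fractions, f(t) = (9e^(8t) + 7e^(-8t))/16

Final answer: (9e^(8t) + 7e^(-8t))/16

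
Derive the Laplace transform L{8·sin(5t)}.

L{sin(ωt)} = ω/(s² + ω²), so L{sin(5t)} = 5/(s² + 25). Then L{8·sin(5t)} = 8·5/(s² + 25) = 40/(s² + 25)

Final answer: 40/(s² + 25)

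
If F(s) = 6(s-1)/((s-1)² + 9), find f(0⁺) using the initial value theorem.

f(0⁺) = lim_{s→∞} sF(s) = lim_{s→∞} 6s(s-1)/((s-1)² + 9) = 6

Final answer: 6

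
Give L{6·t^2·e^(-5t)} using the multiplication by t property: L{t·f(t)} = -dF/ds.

Using L{t^n·e^(at)} = n!/(s-a)^(n+1), L{t^2·e^(-5t)} = 2/(s+5)^3, so L{6·t^2·e^(-5t)} = 6·2/(s+5)^3 = 12/(s+5)^3

Final answer: 12/(s+5)^3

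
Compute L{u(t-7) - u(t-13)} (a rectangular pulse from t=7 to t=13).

L{u(t-a)} = e^(-as)/s. L{u(t-7) - u(t-13)} = (e^(-7s) - e^(-13s))/s

Final answer: (e^(-7s) - e^(-13s))/s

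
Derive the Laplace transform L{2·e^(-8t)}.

L{e^(at)} = 1/(s-a), so L{e^(-8t)} = 1/(s+8). Then L{2·e^(-8t)} = 2/(s+8)

Final answer: 2/(s+8)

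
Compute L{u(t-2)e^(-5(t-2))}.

u(t-a)f(t-a) with f(t)=e^(-5t). L{e^(-5t)} = 1/(s+5). By time shift: e^(-2s)/(s+5)

Final answer: e^(-2s)/(s+5)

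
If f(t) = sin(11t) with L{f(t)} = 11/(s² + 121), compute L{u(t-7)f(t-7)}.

Time shift theorem: L{u(t-a)f(t-a)} = e^(-as)F(s). Here a=7, F(s) = 11/(s² + 121), so L{u(t-7)f(t-7)} = e^(-7s)·11/(s² + 121)

Final answer: e^(-7s)·11/(s² + 121)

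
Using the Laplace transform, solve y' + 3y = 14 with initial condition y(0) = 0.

sY + 3Y = 14/s. Y = 14/(s(s+3)). Partial fractions: Y = 14/3/s - 14/3/(s+3)

Final answer: y(t) = 14/3(1 - e^(-3t))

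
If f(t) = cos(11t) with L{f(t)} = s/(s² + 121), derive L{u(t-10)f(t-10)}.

Time shift theorem: L{u(t-a)f(t-a)} = e^(-as)F(s). Here a=10, F(s) = s/(s² + 121), so L{u(t-10)f(t-10)} = e^(-10s)·s/(s² + 121)

Final answer: e^(-10s)·s/(s² + 121)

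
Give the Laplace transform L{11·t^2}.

L{t^n} = n!/s^(n+1), so L{t^2} = 2/s^3. Then L{11·t^2} = 11·2/s^3 = 22/s^3

Final answer: 22/s^3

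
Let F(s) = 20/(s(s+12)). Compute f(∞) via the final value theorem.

f(∞) = lim_{s→0} s·20/(s(s+12)) = lim_{s→0} 20/(s+12) = 20/12 = 5/3

Final answer: 5/3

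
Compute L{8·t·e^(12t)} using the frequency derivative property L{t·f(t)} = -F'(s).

L{e^(12t)} = 1/(s-12). By frequency derivative: L{t·e^(12t)} = -d/ds[1/(s-12)] = -(-1)/(s-12)² = 1/(s-12)². Then L{8·t·e^(12t)} = 8·1/(s-12)² = 8/(s-12)²

Final answer: 8/(s-12)²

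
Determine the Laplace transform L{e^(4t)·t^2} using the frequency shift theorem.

L{e^(at)·t^n} = n!/(s-a)^(n+1), so L{e^(4t)·t^2} = 2/(s-4)^3

Final answer: 2/(s-4)^3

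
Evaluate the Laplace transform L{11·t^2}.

L{t^n} = n!/s^(n+1), so L{t^2} = 2/s^3. Then L{11·t^2} = 11·2/s^3 = 22/s^3

Final answer: 22/s^3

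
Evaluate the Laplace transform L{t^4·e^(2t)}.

L{t^n·e^(at)} = n!/(s-a)^(n+1), so L{t^4·e^(2t)} = 24/(s-2)^5

Final answer: 24/(s-2)^5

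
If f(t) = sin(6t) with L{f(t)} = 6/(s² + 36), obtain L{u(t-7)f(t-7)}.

Time shift theorem: L{u(t-a)f(t-a)} = e^(-as)F(s). Here a=7, F(s) = 6/(s² + 36), so L{u(t-7)f(t-7)} = e^(-7s)·6/(s² + 36)

Final answer: e^(-7s)·6/(s² + 36)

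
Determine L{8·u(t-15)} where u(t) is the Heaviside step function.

L{u(t-a)} = e^(-as)/s. Here a=15, so L{u(t-15)} = e^(-15s)/s, and L{8·u(t-15)} = 8·e^(-15s)/s

Final answer: 8·e^(-15s)/s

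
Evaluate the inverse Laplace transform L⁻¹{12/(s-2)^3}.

L⁻¹{n!/(s-a)^(n+1)} = t^n·e^(at) with n=2, a=2. So L⁻¹{2/(s-2)^3} = t^2·e^(2t), and L⁻¹{12/(s-2)^3} = (12/2)·t^2·e^(2t) = 6·t^2·e^(2t)

Final answer: 6·t^2·e^(2t)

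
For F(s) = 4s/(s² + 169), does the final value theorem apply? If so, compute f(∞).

The final value theorem requires all poles of sF(s) in the left half-plane. sF(s) = 4s²/(s² + 169) has poles at s = ±13i (imaginary axis). Theorem does NOT apply (oscillatory system).

Final answer: Not applicable (oscillatory)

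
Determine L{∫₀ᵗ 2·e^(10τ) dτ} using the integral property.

L{∫₀ᵗ f(τ)dτ} = F(s)/s with F(s) = 2/(s-10), so L{∫₀ᵗ 2·e^(10τ) dτ} = 2/(s(s-10))

Final answer: 2/(s(s-10))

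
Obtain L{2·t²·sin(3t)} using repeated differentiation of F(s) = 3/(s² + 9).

F(s) = 3/(s² + 9). F'(s) = -6s/(s² + 9)². F''(s) = -6(9 - 3s²)/(s² + 9)³ = (18s² - 54)/(s² + 9)³. So L{t²·sin(3t)} = (-1)² F''(s) = (18s² - 54)/(s² + 9)³. Then L{2·t²·sin(3t)} = 2·(18s² - 54)/(s² + 9)³ = (36s² - 108)/(s² + 9)³

Final answer: (36s² - 108)/(s² + 9)³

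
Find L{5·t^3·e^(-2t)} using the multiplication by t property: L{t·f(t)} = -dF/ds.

Using L{t^n·e^(at)} = n!/(s-a)^(n+1), L{t^3·e^(-2t)} = 6/(s+2)^4, so L{5·t^3·e^(-2t)} = 5·6/(s+2)^4 = 30/(s+2)^4

Final answer: 30/(s+2)^4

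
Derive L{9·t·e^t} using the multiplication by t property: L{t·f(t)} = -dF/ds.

Using L{t^n·e^(at)} = n!/(s-a)^(n+1), L{t·e^t} = 1/(s-1)^2, so L{9·t·e^t} = 9·1/(s-1)^2 = 9/(s-1)^2

Final answer: 9/(s-1)^2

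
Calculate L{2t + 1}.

L{2t + 1} = 2·L{t} + L{1} = 2/s² + 1/s

Final answer: 2/s² + 1/s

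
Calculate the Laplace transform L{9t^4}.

L{9t^4} = 9 · L{t^4} = 9 · 24/s^5 = 216/s^5

Final answer: 216/s^5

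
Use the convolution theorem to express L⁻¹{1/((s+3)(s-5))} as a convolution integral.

1/((s+3)(s-5)) = (1/(s+3))·(1/(s-5)) = L{e^(-3t)}·L{e^(5t)}. So f(t) = e^(-3t)*e^(5t) = ∫₀ᵗ e^(-3τ)·e^(5(t-τ)) dτ

Final answer: ∫₀ᵗ e^(-3τ)·e^(5(t-τ)) dτ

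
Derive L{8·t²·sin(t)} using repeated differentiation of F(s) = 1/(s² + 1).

F(s) = 1/(s² + 1). F'(s) = -2s/(s² + 1)². F''(s) = -2(1 - 3s²)/(s² + 1)³ = (6s² - 2)/(s² + 1)³. So L{t²·sin(t)} = (-1)² F''(s) = (6s² - 2)/(s² + 1)³. Then L{8·t²·sin(t)} = 8·(6s² - 2)/(s² + 1)³ = (48s² - 16)/(s² + 1)³

Final answer: (48s² - 16)/(s² + 1)³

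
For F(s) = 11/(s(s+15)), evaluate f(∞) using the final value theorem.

f(∞) = lim_{s→0} s·11/(s(s+15)) = lim_{s→0} 11/(s+15) = 11/15 = 11/15

Final answer: 11/15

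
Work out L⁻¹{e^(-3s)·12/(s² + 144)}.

L⁻¹{12/(s² + 144)} = sin(12t). By the time shift theorem, L⁻¹{e^(-as)F(s)} = u(t-a)f(t-a) with a=3, so L⁻¹{e^(-3s)·12/(s² + 144)} = u(t-3)·sin(12(t-3))

Final answer: u(t-3)·sin(12(t-3))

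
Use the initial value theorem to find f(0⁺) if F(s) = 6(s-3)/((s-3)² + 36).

f(0⁺) = lim_{s→∞} sF(s) = lim_{s→∞} 6s(s-3)/((s-3)² + 36) = 6

Final answer: 6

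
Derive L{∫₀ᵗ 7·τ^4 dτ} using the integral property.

L{∫₀ᵗ f(τ)dτ} = F(s)/s with f(t) = 7t^4. F(s) = 168/s^5, so L{∫₀ᵗ 7·τ^4 dτ} = (168/s^5)/s = 168/s^6. (Check: ∫₀ᵗ 7·τ^4 dτ = 7t^5/5.)

Final answer: 168/s^6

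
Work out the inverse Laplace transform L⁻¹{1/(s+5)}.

L⁻¹{1/(s-a)} = e^(at), so L⁻¹{1/(s+5)} = e^(-5t)

Final answer: e^(-5t)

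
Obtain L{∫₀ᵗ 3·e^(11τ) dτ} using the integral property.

L{∫₀ᵗ f(τ)dτ} = F(s)/s with F(s) = 3/(s-11), so L{∫₀ᵗ 3·e^(11τ) dτ} = 3/(s(s-11))

Final answer: 3/(s(s-11))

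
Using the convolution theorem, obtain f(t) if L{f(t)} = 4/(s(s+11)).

4/(s(s+11)) = (4/s)·(1/(s+11)) = L{4}·L{e^(-11t)}. By convolution, f(t) = 4*e^(-11t) = ∫₀ᵗ 4·e^(-11τ) dτ = 4·(1 - e^(-11t))/11

Final answer: 4·(1 - e^(-11t))/11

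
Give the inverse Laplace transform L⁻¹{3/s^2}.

L⁻¹{n!/s^(n+1)} = t^n with n=1. So L⁻¹{1/s^2} = t, and L⁻¹{3/s^2} = (3/1)·t = 3·t

Final answer: 3·t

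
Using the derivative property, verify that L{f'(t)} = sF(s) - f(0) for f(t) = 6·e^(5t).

f'(t) = 30e^(5t). Direct: L{f'(t)} = 30/(s-5). Property: s·6/(s-5) - 6 = (6s - 6(s-5))/(s-5) = 30/(s-5). ✓

Final answer: 30/(s-5)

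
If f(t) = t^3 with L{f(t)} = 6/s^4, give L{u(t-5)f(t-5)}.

Time shift theorem: L{u(t-a)f(t-a)} = e^(-as)F(s). Here a=5, F(s) = 6/s^4, so L{u(t-5)f(t-5)} = e^(-5s)·6/s^4

Final answer: e^(-5s)·6/s^4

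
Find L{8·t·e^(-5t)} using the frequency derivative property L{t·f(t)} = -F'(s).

L{e^(-5t)} = 1/(s+5). By frequency derivative: L{t·e^(-5t)} = -d/ds[1/(s+5)] = -(-1)/(s+5)² = 1/(s+5)². Then L{8·t·e^(-5t)} = 8·1/(s+5)² = 8/(s+5)²

Final answer: 8/(s+5)²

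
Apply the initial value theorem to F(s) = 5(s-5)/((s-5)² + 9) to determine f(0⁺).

f(0⁺) = lim_{s→∞} sF(s) = lim_{s→∞} 5s(s-5)/((s-5)² + 9) = 5

Final answer: 5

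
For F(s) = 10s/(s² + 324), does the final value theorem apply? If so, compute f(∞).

The final value theorem requires all poles of sF(s) in the left half-plane. sF(s) = 10s²/(s² + 324) has poles at s = ±18i (imaginary axis). Theorem does NOT apply (oscillatory system).

Final answer: Not applicable (oscillatory)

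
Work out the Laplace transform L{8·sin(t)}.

L{sin(ωt)} = ω/(s² + ω²), so L{sin(t)} = 1/(s² + 1). Then L{8·sin(t)} = 8·1/(s² + 1) = 8/(s² + 1)

Final answer: 8/(s² + 1)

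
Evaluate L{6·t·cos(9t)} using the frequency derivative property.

L{cos(9t)} = s/(s² + 81). Derivative: d/ds[s/(s² + 81)] = [(s² + 81) - s·2s]/(s² + 81)² = (81 - s²)/(s² + 81)². So L{t·cos(9t)} = -F'(s) = (s² - 81)/(s² + 81)². Then L{6·t·cos(9t)} = 6·(s² - 81)/(s² + 81)²

Final answer: 6·(s² - 81)/(s² + 81)²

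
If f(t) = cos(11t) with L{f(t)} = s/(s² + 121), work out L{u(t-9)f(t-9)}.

Time shift theorem: L{u(t-a)f(t-a)} = e^(-as)F(s). Here a=9, F(s) = s/(s² + 121), so L{u(t-9)f(t-9)} = e^(-9s)·s/(s² + 121)

Final answer: e^(-9s)·s/(s² + 121)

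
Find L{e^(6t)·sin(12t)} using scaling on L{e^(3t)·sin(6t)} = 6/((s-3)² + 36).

Scaling with a=2: L{e^(6t)·sin(12t)} = (1/2) · 6/((s/2-3)² + 36). Simplifying: 12/((s-6)² + 144)

Final answer: 12/((s-6)² + 144)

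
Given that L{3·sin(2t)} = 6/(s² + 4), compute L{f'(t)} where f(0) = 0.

L{f'(t)} = s·F(s) - f(0) = s·6/(s² + 4) - 0 = 6s/(s² + 4)

Final answer: 6s/(s² + 4)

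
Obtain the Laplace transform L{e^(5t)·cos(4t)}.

L{e^(at)·cos(ωt)} = (s-a)/((s-a)² + ω²), so L{e^(5t)·cos(4t)} = (s-5)/((s-5)² + 16)

Final answer: (s-5)/((s-5)² + 16)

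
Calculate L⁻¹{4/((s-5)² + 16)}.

Form: b/((s-a)² + b²) → e^(at)sin(bt). With a=5, b=4

Final answer: e^(5t)·sin(4t)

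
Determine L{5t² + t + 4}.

L{5t² + t + 4} = 5·2/s³ + 1/s² + 4/s = 10/s³ + 1/s² + 4/s

Final answer: 10/s³ + 1/s² + 4/s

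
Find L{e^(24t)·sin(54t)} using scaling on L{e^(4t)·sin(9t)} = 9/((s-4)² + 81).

Scaling with a=6: L{e^(24t)·sin(54t)} = (1/6) · 9/((s/6-4)² + 81). Simplifying: 54/((s-24)² + 2916)

Final answer: 54/((s-24)² + 2916)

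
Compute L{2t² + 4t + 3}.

L{2t² + 4t + 3} = 2·2/s³ + 4/s² + 3/s = 4/s³ + 4/s² + 3/s

Final answer: 4/s³ + 4/s² + 3/s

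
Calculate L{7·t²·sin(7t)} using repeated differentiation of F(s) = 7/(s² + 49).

F(s) = 7/(s² + 49). F'(s) = -14s/(s² + 49)². F''(s) = -14(49 - 3s²)/(s² + 49)³ = (42s² - 686)/(s² + 49)³. So L{t²·sin(7t)} = (-1)² F''(s) = (42s² - 686)/(s² + 49)³. Then L{7·t²·sin(7t)} = 7·(42s² - 686)/(s² + 49)³ = (294s² - 4802)/(s² + 49)³

Final answer: (294s² - 4802)/(s² + 49)³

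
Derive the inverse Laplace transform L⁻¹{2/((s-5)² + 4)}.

Using frequency shift, L⁻¹{2/((s-5)² + 4)} = e^(5t)·sin(2t)

Final answer: e^(5t)·sin(2t)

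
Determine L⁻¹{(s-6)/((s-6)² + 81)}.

Using frequency shift: L⁻¹{(s-a)/((s-a)² + b²)} = e^(at)cos(bt). Here a=6, b=9

Final answer: e^(6t)·cos(9t)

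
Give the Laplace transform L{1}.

L{1} = 1 · L{1} = 1/s

Final answer: 1/s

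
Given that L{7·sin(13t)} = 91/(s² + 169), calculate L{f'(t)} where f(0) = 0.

L{f'(t)} = s·F(s) - f(0) = s·91/(s² + 169) - 0 = 91s/(s² + 169)

Final answer: 91s/(s² + 169)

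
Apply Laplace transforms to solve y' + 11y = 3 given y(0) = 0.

sY + 11Y = 3/s. Y = 3/(s(s+11)). Partial fractions: Y = 3/11/s - 3/11/(s+11)

Final answer: y(t) = 3/11(1 - e^(-11t))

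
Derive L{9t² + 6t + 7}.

L{9t² + 6t + 7} = 9·2/s³ + 6/s² + 7/s = 18/s³ + 6/s² + 7/s

Final answer: 18/s³ + 6/s² + 7/s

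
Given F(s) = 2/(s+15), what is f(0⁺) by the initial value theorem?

f(0⁺) = lim_{s→∞} s·2/(s+15) = lim_{s→∞} 2s/(s+15) = 2

Final answer: 2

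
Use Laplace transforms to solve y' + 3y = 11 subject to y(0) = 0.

sY + 3Y = 11/s. Y = 11/(s(s+3)). Partial fractions: Y = 11/3/s - 11/3/(s+3)

Final answer: y(t) = 11/3(1 - e^(-3t))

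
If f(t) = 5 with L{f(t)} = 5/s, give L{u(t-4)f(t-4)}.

Time shift theorem: L{u(t-a)f(t-a)} = e^(-as)F(s). Here a=4, F(s) = 5/s, so L{u(t-4)f(t-4)} = e^(-4s)·5/s

Final answer: e^(-4s)·5/s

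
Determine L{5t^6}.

L{t^n} = n!/s^(n+1). So L{5t^6} = 5·6!/s^7 = 3600/s^7

Final answer: 3600/s^7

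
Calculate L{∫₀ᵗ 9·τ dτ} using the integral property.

L{∫₀ᵗ f(τ)dτ} = F(s)/s with f(t) = 9t. F(s) = 9/s^2, so L{∫₀ᵗ 9·τ dτ} = (9/s^2)/s = 9/s^3. (Check: ∫₀ᵗ 9·τ dτ = 9t^2/2.)

Final answer: 9/s^3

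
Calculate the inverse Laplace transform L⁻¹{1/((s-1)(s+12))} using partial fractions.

Decompose: A/(s-1) + B/(s+12). A = 1/13, B = -1/13. f(t) = (e^t - e^(-12t))/13

Final answer: (e^t - e^(-12t))/13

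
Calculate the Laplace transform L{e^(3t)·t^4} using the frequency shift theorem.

L{e^(at)·t^n} = n!/(s-a)^(n+1), so L{e^(3t)·t^4} = 24/(s-3)^5

Final answer: 24/(s-3)^5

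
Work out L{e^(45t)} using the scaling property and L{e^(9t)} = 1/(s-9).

Using L{f(at)} = (1/a)F(s/a) with a=5 and f(t) = e^(9t): L{e^(45t)} = (1/5) · 1/((s/5)-9) = (1/5) · 5/(s-45) = 1/(s-45)

Final answer: 1/(s-45)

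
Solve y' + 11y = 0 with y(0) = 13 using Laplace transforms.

L{y'} + 11L{y} = 0. sY - 13 + 11Y = 0. Y(s+11) = 13. Y = 13/(s+11)

Final answer: y(t) = 13e^(-11t)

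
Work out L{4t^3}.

L{t^n} = n!/s^(n+1). So L{4t^3} = 4·3!/s^4 = 24/s^4

Final answer: 24/s^4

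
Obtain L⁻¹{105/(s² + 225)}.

This is the form c·a/(s² + a²) with a = 15, c = 7. L⁻¹ = 7·sin(15t)

Final answer: 7·sin(15t)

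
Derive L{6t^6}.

L{t^n} = n!/s^(n+1). So L{6t^6} = 6·6!/s^7 = 4320/s^7

Final answer: 4320/s^7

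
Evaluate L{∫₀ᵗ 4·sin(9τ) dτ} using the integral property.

L{∫₀ᵗ f(τ)dτ} = F(s)/s with F(s) = 36/(s² + 81), so the result is (36/(s² + 81))/s = 36/(s(s² + 81))

Final answer: 36/(s(s² + 81))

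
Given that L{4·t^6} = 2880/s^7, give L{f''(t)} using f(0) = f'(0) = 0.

L{f''(t)} = s²F(s) - sf(0) - f'(0) = s²·2880/s^7 - 0 - 0 = 2880/s^5

Final answer: 2880/s^5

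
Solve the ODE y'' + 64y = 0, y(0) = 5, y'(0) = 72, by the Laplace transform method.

L{y''} + 64L{y} = 0. s²Y - 5s - 72 + 64Y = 0. Y(s² + 64) = 5s + 72. Y = (5s + 72)/(s² + 64). Inverting: y(t) = 5cos(8t) + 9sin(8t)

Final answer: y(t) = 5cos(8t) + 9sin(8t)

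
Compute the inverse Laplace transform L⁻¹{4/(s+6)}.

L⁻¹{1/(s-a)} = e^(at), so L⁻¹{1/(s+6)} = e^(-6t), and L⁻¹{4/(s+6)} = 4·e^(-6t)

Final answer: 4·e^(-6t)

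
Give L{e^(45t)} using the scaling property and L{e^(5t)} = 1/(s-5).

Using L{f(at)} = (1/a)F(s/a) with a=9 and f(t) = e^(5t): L{e^(45t)} = (1/9) · 1/((s/9)-5) = (1/9) · 9/(s-45) = 1/(s-45)

Final answer: 1/(s-45)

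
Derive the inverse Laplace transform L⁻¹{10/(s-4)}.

L⁻¹{1/(s-a)} = e^(at), so L⁻¹{1/(s-4)} = e^(4t), and L⁻¹{10/(s-4)} = 10·e^(4t)

Final answer: 10·e^(4t)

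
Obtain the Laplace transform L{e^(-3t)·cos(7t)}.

L{e^(at)·cos(ωt)} = (s-a)/((s-a)² + ω²), so L{e^(-3t)·cos(7t)} = (s+3)/((s+3)² + 49)

Final answer: (s+3)/((s+3)² + 49)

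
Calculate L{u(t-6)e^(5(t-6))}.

u(t-a)f(t-a) with f(t)=e^(5t). L{e^(5t)} = 1/(s-5). By time shift: e^(-6s)/(s-5)

Final answer: e^(-6s)/(s-5)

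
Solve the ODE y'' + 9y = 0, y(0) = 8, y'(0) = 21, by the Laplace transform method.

L{y''} + 9L{y} = 0. s²Y - 8s - 21 + 9Y = 0. Y(s² + 9) = 8s + 21. Y = (8s + 21)/(s² + 9). Inverting: y(t) = 8cos(3t) + 7sin(3t)

Final answer: y(t) = 8cos(3t) + 7sin(3t)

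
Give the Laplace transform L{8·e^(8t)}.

L{e^(at)} = 1/(s-a), so L{e^(8t)} = 1/(s-8). Then L{8·e^(8t)} = 8/(s-8)

Final answer: 8/(s-8)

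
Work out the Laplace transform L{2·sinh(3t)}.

L{sinh(ωt)} = ω/(s² - ω²), so L{sinh(3t)} = 3/(s² - 9). Then L{2·sinh(3t)} = 2·3/(s² - 9) = 6/(s² - 9)

Final answer: 6/(s² - 9)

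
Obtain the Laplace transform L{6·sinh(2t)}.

L{sinh(ωt)} = ω/(s² - ω²), so L{sinh(2t)} = 2/(s² - 4). Then L{6·sinh(2t)} = 6·2/(s² - 4) = 12/(s² - 4)

Final answer: 12/(s² - 4)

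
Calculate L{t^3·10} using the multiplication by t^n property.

L{10} = 10/s. d^1/ds^1[1/s] = -1/s². d^2/ds^2[1/s] = 2/s^3. d^3/ds^3[1/s] = -6/s^4. So L{t^3} = (-1)^{3}·-6/s^4 = 6/s^4. Then L{t^3·10} = 10·6/s^4 = 60/s^4

Final answer: 60/s^4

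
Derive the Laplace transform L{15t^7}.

L{15t^7} = 15 · L{t^7} = 15 · 5040/s^8 = 75600/s^8

Final answer: 75600/s^8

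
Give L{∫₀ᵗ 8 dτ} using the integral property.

L{∫₀ᵗ f(τ)dτ} = F(s)/s with f(t) = 8. F(s) = 8/s, so L{∫₀ᵗ 8 dτ} = (8/s)/s = 8/s². (Check: ∫₀ᵗ 8 dτ = 8t.)

Final answer: 8/s²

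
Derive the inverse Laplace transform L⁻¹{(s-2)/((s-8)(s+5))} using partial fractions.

Using partial fractions, f(t) = (6e^(8t) + 7e^(-5t))/13

Final answer: (6e^(8t) + 7e^(-5t))/13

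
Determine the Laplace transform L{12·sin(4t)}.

L{sin(ωt)} = ω/(s² + ω²), so L{sin(4t)} = 4/(s² + 16). Then L{12·sin(4t)} = 12·4/(s² + 16) = 48/(s² + 16)

Final answer: 48/(s² + 16)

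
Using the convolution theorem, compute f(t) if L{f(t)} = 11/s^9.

11/s^9 = (11/s)·(1/s^8) = L{11}·L{t^7/5040}. By convolution, f(t) = 11*t^7/5040 = ∫₀ᵗ 11·τ^7/5040 dτ = 11·t^8/40320

Final answer: 11·t^8/40320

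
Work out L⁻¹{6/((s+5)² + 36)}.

Form: b/((s-a)² + b²) → e^(at)sin(bt). With a=-5, b=6

Final answer: e^(-5t)·sin(6t)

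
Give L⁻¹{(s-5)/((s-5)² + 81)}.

Using frequency shift: L⁻¹{(s-a)/((s-a)² + b²)} = e^(at)cos(bt). Here a=5, b=9

Final answer: e^(5t)·cos(9t)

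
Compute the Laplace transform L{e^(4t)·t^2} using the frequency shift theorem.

L{e^(at)·t^n} = n!/(s-a)^(n+1), so L{e^(4t)·t^2} = 2/(s-4)^3

Final answer: 2/(s-4)^3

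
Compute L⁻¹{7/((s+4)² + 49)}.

Form: b/((s-a)² + b²) → e^(at)sin(bt). With a=-4, b=7

Final answer: e^(-4t)·sin(7t)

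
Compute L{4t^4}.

L{t^n} = n!/s^(n+1). So L{4t^4} = 4·4!/s^5 = 96/s^5

Final answer: 96/s^5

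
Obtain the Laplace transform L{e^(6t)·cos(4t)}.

L{e^(at)·cos(ωt)} = (s-a)/((s-a)² + ω²), so L{e^(6t)·cos(4t)} = (s-6)/((s-6)² + 16)

Final answer: (s-6)/((s-6)² + 16)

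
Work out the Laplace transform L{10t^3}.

L{10t^3} = 10 · L{t^3} = 10 · 6/s^4 = 60/s^4

Final answer: 60/s^4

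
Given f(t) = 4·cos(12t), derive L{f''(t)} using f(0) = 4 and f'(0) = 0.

F(s) = 4s/(s² + 144). L{f''(t)} = s²F(s) - sf(0) - f'(0) = 4s³/(s² + 144) - 4s = (4s³ - 4s(s² + 144))/(s² + 144) = -576s/(s² + 144)

Final answer: -576s/(s² + 144)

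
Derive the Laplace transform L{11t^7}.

L{11t^7} = 11 · L{t^7} = 11 · 5040/s^8 = 55440/s^8

Final answer: 55440/s^8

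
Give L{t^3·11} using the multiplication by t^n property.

L{11} = 11/s. d^1/ds^1[1/s] = -1/s². d^2/ds^2[1/s] = 2/s^3. d^3/ds^3[1/s] = -6/s^4. So L{t^3} = (-1)^{3}·-6/s^4 = 6/s^4. Then L{t^3·11} = 11·6/s^4 = 66/s^4

Final answer: 66/s^4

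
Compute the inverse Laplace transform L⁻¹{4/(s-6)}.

L⁻¹{1/(s-a)} = e^(at), so L⁻¹{1/(s-6)} = e^(6t), and L⁻¹{4/(s-6)} = 4·e^(6t)

Final answer: 4·e^(6t)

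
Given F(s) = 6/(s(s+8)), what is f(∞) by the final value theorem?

f(∞) = lim_{s→0} s·6/(s(s+8)) = lim_{s→0} 6/(s+8) = 6/8 = 3/4

Final answer: 3/4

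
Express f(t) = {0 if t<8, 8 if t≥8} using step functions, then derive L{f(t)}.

f(t) = 8·u(t-8). L{u(t-8)} = e^(-8s)/s, so L{f(t)} = 8·e^(-8s)/s

Final answer: 8·e^(-8s)/s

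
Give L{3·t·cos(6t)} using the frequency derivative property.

L{cos(6t)} = s/(s² + 36). Derivative: d/ds[s/(s² + 36)] = [(s² + 36) - s·2s]/(s² + 36)² = (36 - s²)/(s² + 36)². So L{t·cos(6t)} = -F'(s) = (s² - 36)/(s² + 36)². Then L{3·t·cos(6t)} = 3·(s² - 36)/(s² + 36)²

Final answer: 3·(s² - 36)/(s² + 36)²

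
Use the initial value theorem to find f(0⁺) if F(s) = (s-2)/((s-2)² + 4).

f(0⁺) = lim_{s→∞} sF(s) = lim_{s→∞} s(s-2)/((s-2)² + 4) = 1

Final answer: 1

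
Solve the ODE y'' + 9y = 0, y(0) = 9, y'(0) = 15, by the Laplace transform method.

L{y''} + 9L{y} = 0. s²Y - 9s - 15 + 9Y = 0. Y(s² + 9) = 9s + 15. Y = (9s + 15)/(s² + 9). Inverting: y(t) = 9cos(3t) + 5sin(3t)

Final answer: y(t) = 9cos(3t) + 5sin(3t)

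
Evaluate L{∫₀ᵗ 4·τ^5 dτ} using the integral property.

L{∫₀ᵗ f(τ)dτ} = F(s)/s with f(t) = 4t^5. F(s) = 480/s^6, so L{∫₀ᵗ 4·τ^5 dτ} = (480/s^6)/s = 480/s^7. (Check: ∫₀ᵗ 4·τ^5 dτ = 4t^6/6.)

Final answer: 480/s^7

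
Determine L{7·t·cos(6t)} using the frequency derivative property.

L{cos(6t)} = s/(s² + 36). Derivative: d/ds[s/(s² + 36)] = [(s² + 36) - s·2s]/(s² + 36)² = (36 - s²)/(s² + 36)². So L{t·cos(6t)} = -F'(s) = (s² - 36)/(s² + 36)². Then L{7·t·cos(6t)} = 7·(s² - 36)/(s² + 36)²

Final answer: 7·(s² - 36)/(s² + 36)²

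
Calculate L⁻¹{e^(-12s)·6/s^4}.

L⁻¹{6/s^4} = t^3. By the time shift theorem, L⁻¹{e^(-as)F(s)} = u(t-a)f(t-a) with a=12, so L⁻¹{e^(-12s)·6/s^4} = u(t-12)·(t-12)^3

Final answer: u(t-12)·(t-12)^3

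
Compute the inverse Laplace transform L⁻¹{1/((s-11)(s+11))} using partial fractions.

Decompose: A/(s-11) + B/(s+11). A = 1/22, B = -1/22. f(t) = (e^(11t) - e^(-11t))/22

Final answer: (e^(11t) - e^(-11t))/22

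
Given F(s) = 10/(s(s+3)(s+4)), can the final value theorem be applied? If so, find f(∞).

Poles of sF(s) = 10/((s+3)(s+4)) are at s = -3 and s = -4, both in the left half-plane. Theorem applies. f(∞) = lim_{s→0} sF(s) = 10/(3·4) = 5/6

Final answer: 5/6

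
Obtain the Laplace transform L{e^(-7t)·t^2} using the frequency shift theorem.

L{e^(at)·t^n} = n!/(s-a)^(n+1), so L{e^(-7t)·t^2} = 2/(s+7)^3

Final answer: 2/(s+7)^3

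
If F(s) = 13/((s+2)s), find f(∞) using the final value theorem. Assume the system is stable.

f(∞) = lim_{s→0} sF(s) = lim_{s→0} 13/(s+2) = 13/2

Final answer: 13/2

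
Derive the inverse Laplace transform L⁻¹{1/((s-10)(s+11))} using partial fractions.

Decompose: A/(s-10) + B/(s+11). A = 1/21, B = -1/21. f(t) = (e^(10t) - e^(-11t))/21

Final answer: (e^(10t) - e^(-11t))/21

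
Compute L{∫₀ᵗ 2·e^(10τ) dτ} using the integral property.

L{∫₀ᵗ f(τ)dτ} = F(s)/s with F(s) = 2/(s-10), so L{∫₀ᵗ 2·e^(10τ) dτ} = 2/(s(s-10))

Final answer: 2/(s(s-10))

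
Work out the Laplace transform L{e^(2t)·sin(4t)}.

L{e^(at)·sin(ωt)} = ω/((s-a)² + ω²), so L{e^(2t)·sin(4t)} = 4/((s-2)² + 16)

Final answer: 4/((s-2)² + 16)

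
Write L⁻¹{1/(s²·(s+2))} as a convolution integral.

1/(s²·(s+2)) = (1/s^2)·(1/(s+2)) = L{t}·L{e^(-2t)}. So f(t) = t*e^(-2t) = ∫₀ᵗ τ·e^(-2(t-τ)) dτ

Final answer: ∫₀ᵗ τ·e^(-2(t-τ)) dτ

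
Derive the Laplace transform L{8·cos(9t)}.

L{cos(ωt)} = s/(s² + ω²), so L{cos(9t)} = s/(s² + 81). Then L{8·cos(9t)} = 8·s/(s² + 81) = 8s/(s² + 81)

Final answer: 8s/(s² + 81)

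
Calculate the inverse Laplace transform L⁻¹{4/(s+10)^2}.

L⁻¹{n!/(s-a)^(n+1)} = t^n·e^(at) with n=1, a=-10. So L⁻¹{1/(s+10)^2} = t·e^(-10t), and L⁻¹{4/(s+10)^2} = (4/1)·t·e^(-10t) = 4·t·e^(-10t)

Final answer: 4·t·e^(-10t)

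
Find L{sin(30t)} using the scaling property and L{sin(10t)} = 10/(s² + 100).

Using L{f(at)} = (1/a)F(s/a) with a=3: L{sin(30t)} = (1/3) · 10/((s/3)² + 100) = (1/3) · 10·9/(s² + 900) = 30/(s² + 900)

Final answer: 30/(s² + 900)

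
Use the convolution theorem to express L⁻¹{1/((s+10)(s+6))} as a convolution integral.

1/((s+10)(s+6)) = (1/(s+10))·(1/(s+6)) = L{e^(-10t)}·L{e^(-6t)}. So f(t) = e^(-10t)*e^(-6t) = ∫₀ᵗ e^(-10τ)·e^(-6(t-τ)) dτ

Final answer: ∫₀ᵗ e^(-10τ)·e^(-6(t-τ)) dτ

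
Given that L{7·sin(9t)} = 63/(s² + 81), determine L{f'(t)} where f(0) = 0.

L{f'(t)} = s·F(s) - f(0) = s·63/(s² + 81) - 0 = 63s/(s² + 81)

Final answer: 63s/(s² + 81)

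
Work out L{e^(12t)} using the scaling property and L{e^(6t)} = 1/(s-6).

Using L{f(at)} = (1/a)F(s/a) with a=2 and f(t) = e^(6t): L{e^(12t)} = (1/2) · 1/((s/2)-6) = (1/2) · 2/(s-12) = 1/(s-12)

Final answer: 1/(s-12)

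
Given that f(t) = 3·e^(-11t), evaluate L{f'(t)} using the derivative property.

f(0) = 3, F(s) = 3/(s+11). L{f'(t)} = s·F(s) - f(0) = 3s/(s+11) - 3 = (3s - 3(s+11))/(s+11) = -33/(s+11)

Final answer: -33/(s+11)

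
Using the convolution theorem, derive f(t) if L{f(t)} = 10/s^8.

10/s^8 = (10/s)·(1/s^7) = L{10}·L{t^6/720}. By convolution, f(t) = 10*t^6/720 = ∫₀ᵗ 10·τ^6/720 dτ = 10·t^7/5040

Final answer: 10·t^7/5040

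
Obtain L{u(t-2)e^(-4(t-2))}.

u(t-a)f(t-a) with f(t)=e^(-4t). L{e^(-4t)} = 1/(s+4). By time shift: e^(-2s)/(s+4)

Final answer: e^(-2s)/(s+4)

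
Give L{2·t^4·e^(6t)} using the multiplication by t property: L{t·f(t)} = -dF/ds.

Using L{t^n·e^(at)} = n!/(s-a)^(n+1), L{t^4·e^(6t)} = 24/(s-6)^5, so L{2·t^4·e^(6t)} = 2·24/(s-6)^5 = 48/(s-6)^5

Final answer: 48/(s-6)^5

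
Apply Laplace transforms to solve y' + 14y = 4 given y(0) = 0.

sY + 14Y = 4/s. Y = 4/(s(s+14)). Partial fractions: Y = 2/7/s - 2/7/(s+14)

Final answer: y(t) = 2/7(1 - e^(-14t))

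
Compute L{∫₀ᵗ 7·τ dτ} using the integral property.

L{∫₀ᵗ f(τ)dτ} = F(s)/s with f(t) = 7t. F(s) = 7/s^2, so L{∫₀ᵗ 7·τ dτ} = (7/s^2)/s = 7/s^3. (Check: ∫₀ᵗ 7·τ dτ = 7t^2/2.)

Final answer: 7/s^3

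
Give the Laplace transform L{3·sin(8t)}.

L{sin(ωt)} = ω/(s² + ω²), so L{sin(8t)} = 8/(s² + 64). Then L{3·sin(8t)} = 3·8/(s² + 64) = 24/(s² + 64)

Final answer: 24/(s² + 64)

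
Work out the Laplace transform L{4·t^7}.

L{t^n} = n!/s^(n+1), so L{t^7} = 5040/s^8. Then L{4·t^7} = 4·5040/s^8 = 20160/s^8

Final answer: 20160/s^8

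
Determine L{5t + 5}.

L{5t + 5} = 5·L{t} + 5·L{1} = 5/s² + 5/s

Final answer: 5/s² + 5/s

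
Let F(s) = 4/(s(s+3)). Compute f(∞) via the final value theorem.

f(∞) = lim_{s→0} s·4/(s(s+3)) = lim_{s→0} 4/(s+3) = 4/3 = 4/3

Final answer: 4/3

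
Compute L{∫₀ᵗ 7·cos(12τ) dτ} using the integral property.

L{∫₀ᵗ f(τ)dτ} = F(s)/s with F(s) = 7s/(s² + 144), so the result is (7s/(s² + 144))/s = 7/(s² + 144)

Final answer: 7/(s² + 144)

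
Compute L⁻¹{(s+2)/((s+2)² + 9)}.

Using frequency shift: L⁻¹{(s-a)/((s-a)² + b²)} = e^(at)cos(bt). Here a=-2, b=3

Final answer: e^(-2t)·cos(3t)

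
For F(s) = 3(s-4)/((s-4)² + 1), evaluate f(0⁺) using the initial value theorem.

f(0⁺) = lim_{s→∞} sF(s) = lim_{s→∞} 3s(s-4)/((s-4)² + 1) = 3

Final answer: 3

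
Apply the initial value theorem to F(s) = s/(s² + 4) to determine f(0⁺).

f(0⁺) = lim_{s→∞} s·s/(s² + 4) = lim_{s→∞} s²/(s² + 4) = 1

Final answer: 1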